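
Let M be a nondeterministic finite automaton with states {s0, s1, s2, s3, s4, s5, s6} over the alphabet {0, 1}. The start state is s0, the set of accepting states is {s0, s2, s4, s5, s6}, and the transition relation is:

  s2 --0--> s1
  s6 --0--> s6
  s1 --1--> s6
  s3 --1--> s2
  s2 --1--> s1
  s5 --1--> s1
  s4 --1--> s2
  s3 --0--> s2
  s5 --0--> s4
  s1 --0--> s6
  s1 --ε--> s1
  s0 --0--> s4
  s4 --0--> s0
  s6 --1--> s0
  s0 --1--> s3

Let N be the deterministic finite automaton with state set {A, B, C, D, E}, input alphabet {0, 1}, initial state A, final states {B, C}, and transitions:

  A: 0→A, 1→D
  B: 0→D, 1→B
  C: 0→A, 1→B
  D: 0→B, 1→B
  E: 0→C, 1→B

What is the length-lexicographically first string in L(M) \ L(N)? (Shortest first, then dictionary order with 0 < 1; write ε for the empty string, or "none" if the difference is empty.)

The empty string ε is accepted by M but not by N.
Since ε is the unique shortest string, it is the required witness.

ε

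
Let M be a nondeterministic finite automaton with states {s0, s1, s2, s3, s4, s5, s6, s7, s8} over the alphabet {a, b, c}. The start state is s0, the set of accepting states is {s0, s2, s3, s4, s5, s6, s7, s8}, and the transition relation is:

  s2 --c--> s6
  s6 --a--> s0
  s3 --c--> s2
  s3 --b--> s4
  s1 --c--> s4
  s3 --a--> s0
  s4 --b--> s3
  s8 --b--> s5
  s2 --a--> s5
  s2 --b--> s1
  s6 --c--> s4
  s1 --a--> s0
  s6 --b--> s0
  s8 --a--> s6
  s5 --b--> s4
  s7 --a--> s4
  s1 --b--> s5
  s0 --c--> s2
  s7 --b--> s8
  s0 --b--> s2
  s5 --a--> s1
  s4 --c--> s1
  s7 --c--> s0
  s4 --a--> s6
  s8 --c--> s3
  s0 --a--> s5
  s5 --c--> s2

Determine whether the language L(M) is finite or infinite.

infinite

State s0 is reachable from the start and can reach an accepting state, and it lies on the cycle s0 → s2 → s1 → s0.
Traversing that cycle any number of times yields accepted strings of unbounded length, so the language is infinite.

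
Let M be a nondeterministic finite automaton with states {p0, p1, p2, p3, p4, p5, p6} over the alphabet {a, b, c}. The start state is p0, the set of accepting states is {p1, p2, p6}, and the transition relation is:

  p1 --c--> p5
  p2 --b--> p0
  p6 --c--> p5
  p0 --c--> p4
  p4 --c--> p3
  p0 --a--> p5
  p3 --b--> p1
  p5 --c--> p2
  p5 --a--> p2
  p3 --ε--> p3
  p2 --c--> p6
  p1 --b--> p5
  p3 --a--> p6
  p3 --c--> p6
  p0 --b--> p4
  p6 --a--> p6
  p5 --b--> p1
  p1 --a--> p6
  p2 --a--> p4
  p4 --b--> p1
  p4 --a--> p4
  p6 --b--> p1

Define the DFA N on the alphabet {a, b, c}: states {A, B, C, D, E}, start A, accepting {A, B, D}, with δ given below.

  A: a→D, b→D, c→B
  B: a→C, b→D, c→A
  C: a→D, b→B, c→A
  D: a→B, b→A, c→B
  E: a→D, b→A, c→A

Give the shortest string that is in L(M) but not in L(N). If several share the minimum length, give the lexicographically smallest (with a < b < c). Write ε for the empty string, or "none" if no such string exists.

bca

The string bca is accepted by M but not by N.
No shorter string lies in the difference, and bca is the lexicographically first length-3 string in L(M) \ L(N).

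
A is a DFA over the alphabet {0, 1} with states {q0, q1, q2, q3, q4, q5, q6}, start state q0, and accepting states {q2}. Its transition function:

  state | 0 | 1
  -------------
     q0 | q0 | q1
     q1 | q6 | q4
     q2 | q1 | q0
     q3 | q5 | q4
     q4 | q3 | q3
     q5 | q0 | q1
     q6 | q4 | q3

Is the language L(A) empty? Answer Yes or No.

The states reachable from the start state are {q0, q1, q3, q4, q5, q6}.
None of the accepting states {q2} is reachable, so no string is accepted and L(A) = ∅.

Yes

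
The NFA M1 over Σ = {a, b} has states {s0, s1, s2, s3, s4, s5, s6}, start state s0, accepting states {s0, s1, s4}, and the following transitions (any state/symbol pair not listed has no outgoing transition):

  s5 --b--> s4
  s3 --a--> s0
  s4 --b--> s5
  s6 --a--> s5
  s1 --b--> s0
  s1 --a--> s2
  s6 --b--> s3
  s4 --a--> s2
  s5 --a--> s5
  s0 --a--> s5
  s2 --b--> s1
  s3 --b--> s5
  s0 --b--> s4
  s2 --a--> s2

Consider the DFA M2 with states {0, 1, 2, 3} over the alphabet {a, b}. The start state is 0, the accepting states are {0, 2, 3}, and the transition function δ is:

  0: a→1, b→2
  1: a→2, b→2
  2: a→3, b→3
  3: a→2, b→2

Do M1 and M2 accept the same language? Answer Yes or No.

No

The string aa is accepted by M2 but rejected by M1.
So L(M1) ≠ L(M2).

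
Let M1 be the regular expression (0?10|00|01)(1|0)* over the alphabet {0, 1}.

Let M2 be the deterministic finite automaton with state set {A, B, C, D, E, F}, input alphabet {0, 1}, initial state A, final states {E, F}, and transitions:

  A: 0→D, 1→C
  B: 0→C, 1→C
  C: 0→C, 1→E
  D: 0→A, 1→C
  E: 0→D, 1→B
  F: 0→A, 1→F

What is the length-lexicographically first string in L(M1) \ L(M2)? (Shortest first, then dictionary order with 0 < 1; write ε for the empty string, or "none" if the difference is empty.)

00

The string 00 is accepted by M1 but not by M2.
No shorter string lies in the difference, and 00 is the lexicographically first length-2 string in L(M1) \ L(M2).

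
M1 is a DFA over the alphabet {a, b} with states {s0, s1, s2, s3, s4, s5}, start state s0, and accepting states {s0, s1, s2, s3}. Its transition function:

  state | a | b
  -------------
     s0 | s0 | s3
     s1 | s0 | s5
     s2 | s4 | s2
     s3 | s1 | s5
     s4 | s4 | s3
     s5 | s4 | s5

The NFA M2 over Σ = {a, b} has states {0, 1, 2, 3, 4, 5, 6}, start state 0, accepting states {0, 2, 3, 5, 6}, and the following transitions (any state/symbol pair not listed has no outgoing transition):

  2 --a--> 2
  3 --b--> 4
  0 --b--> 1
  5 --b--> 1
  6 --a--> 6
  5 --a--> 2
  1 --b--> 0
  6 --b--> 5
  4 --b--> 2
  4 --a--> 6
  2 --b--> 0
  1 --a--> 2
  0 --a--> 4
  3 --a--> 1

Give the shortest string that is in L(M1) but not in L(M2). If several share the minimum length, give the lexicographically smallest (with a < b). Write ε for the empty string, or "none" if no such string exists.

The string a is accepted by M1 but not by M2.
No shorter string lies in the difference, and a is the lexicographically first length-1 string in L(M1) \ L(M2).

a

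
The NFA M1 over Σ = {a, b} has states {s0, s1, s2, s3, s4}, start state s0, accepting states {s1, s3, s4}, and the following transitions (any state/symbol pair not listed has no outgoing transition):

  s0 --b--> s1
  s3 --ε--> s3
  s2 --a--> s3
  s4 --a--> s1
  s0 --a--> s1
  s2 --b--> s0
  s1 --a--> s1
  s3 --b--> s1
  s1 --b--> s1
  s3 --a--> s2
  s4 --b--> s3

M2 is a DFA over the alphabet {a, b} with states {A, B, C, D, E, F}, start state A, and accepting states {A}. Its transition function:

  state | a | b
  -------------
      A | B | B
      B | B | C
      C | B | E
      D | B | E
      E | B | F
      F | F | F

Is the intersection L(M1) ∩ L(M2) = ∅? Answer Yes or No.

Exploring the product automaton M1 × M2 from the start pair (s0, A), following both machines on each input symbol, reaches 5 state pairs: (s0, A), (s1, B), (s1, C), (s1, E), (s1, F).
M1 accepts in {s1, s3, s4} and M2 accepts in {A}; no reachable pair has both components accepting, so no string drives both machines to acceptance simultaneously and L(M1) ∩ L(M2) = ∅.
So no string is accepted by both, and the intersection is empty.

Yes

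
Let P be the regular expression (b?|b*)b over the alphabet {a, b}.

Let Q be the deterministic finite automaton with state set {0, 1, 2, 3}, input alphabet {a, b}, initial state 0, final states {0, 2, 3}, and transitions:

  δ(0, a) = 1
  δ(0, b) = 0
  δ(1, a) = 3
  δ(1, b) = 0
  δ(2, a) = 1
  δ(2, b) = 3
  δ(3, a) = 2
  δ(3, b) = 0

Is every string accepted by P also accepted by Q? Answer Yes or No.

Yes

Converting the expression P to a DFA (subset construction, then merging equivalent states) gives the minimal DFA with states {p0, p1, p2}, start state p0, accepting states {p2} and transitions p0: a→p1, b→p2; p1: a→p1, b→p1; p2: a→p1, b→p2.
Exploring the product automaton P × Q from the start pair (p0, 0), following both machines on each input symbol, reaches 6 state pairs: (p0, 0), (p1, 1), (p2, 0), (p1, 3), (p1, 0), (p1, 2).
P accepts in {p2} and Q accepts in {0, 2, 3}. The reachable pairs whose P-component is accepting are (p2, 0); in each of them the Q-component is accepting too, so the product for L(P) \ L(Q) (P-component accepting, Q-component rejecting) has no reachable accepting pair and the difference is empty.
Hence every string in L(P) is also in L(Q).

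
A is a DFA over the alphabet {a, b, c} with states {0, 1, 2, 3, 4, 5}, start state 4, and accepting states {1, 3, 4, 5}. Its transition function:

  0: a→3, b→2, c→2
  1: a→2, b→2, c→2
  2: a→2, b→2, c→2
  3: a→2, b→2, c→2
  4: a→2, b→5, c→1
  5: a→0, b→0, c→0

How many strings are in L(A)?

6

The useful subgraph on states {0, 1, 3, 4, 5} is acyclic, so L(A) is finite; the longest accepting path visits 4 useful states, giving maximum string length 3.
Counting accepting paths from 4 by length: 1 of length 0, 2 of length 1, 3 of length 3. Total 6.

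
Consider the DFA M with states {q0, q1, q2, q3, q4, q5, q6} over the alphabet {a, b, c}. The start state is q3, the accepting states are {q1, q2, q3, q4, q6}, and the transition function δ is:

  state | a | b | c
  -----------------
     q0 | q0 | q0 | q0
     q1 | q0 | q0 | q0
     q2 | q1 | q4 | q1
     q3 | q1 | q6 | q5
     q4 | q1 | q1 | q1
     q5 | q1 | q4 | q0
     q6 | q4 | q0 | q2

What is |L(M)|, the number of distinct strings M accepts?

The useful subgraph on states {q1, q2, q3, q4, q5, q6} is acyclic, so L(M) is finite; the longest accepting path visits 5 useful states, giving maximum string length 4.
Counting accepting paths from q3 by length: 1 of length 0, 2 of length 1, 4 of length 2, 9 of length 3, 3 of length 4. Total 19.

19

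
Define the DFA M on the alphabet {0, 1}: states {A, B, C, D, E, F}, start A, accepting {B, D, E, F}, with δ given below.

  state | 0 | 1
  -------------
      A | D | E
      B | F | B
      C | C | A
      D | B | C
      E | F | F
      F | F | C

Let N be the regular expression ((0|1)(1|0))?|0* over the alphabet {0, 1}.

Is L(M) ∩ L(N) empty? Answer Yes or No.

No

The string 0 is accepted by both M and N.
Hence L(M) ∩ L(N) ≠ ∅.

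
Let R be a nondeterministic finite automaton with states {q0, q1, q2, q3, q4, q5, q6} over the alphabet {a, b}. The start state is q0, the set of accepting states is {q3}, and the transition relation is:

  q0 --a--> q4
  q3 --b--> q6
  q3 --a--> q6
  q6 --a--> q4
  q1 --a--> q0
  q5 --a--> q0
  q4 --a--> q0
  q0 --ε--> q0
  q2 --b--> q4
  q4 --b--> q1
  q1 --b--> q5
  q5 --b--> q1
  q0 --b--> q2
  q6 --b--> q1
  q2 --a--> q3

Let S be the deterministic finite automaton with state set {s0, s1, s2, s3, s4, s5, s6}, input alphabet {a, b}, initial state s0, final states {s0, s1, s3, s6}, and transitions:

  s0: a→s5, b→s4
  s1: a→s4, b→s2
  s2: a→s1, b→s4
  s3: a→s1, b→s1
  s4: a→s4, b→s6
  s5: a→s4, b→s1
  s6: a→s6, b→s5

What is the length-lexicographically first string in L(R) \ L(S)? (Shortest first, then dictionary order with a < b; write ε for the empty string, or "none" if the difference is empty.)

The string ba is accepted by R but not by S.
No shorter string lies in the difference, and ba is the lexicographically first length-2 string in L(R) \ L(S).

ba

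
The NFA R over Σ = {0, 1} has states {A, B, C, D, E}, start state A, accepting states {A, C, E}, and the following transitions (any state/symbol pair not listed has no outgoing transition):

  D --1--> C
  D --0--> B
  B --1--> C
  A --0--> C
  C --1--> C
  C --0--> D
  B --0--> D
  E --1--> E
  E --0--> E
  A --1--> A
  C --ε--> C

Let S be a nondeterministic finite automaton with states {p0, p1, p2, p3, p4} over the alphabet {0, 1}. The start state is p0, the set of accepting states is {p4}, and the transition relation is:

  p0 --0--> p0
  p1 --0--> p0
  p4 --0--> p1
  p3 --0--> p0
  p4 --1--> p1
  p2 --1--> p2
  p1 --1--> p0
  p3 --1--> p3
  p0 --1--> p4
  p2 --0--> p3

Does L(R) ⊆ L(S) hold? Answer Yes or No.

The empty string ε is in L(R) but not in L(S).
So L(R) ⊄ L(S).

No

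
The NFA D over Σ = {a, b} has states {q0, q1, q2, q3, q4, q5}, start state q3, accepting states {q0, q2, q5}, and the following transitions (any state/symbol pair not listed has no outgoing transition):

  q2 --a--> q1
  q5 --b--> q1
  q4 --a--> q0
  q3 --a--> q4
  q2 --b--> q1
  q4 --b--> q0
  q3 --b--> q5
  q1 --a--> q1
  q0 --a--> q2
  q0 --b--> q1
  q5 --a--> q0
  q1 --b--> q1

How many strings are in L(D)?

7

The useful subgraph on states {q0, q2, q3, q4, q5} is acyclic, so L(D) is finite; the longest accepting path visits 4 useful states, giving maximum string length 3.
Counting accepting paths from q3 by length: 1 of length 1, 3 of length 2, 3 of length 3. Total 7.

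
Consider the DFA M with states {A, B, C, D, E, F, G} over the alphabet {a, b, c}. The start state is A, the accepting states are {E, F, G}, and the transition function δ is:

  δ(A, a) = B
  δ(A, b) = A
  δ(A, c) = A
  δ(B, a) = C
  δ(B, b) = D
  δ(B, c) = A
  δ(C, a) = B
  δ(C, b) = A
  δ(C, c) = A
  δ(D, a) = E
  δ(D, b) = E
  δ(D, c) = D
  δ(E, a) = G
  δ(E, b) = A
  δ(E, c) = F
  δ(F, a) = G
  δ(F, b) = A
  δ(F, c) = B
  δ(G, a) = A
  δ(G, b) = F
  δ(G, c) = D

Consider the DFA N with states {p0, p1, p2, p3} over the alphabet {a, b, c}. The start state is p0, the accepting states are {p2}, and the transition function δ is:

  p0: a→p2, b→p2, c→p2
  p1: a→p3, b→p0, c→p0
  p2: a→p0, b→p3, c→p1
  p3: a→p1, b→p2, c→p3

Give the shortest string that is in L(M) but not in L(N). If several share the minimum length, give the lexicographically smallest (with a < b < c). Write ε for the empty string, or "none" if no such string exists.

The string aba is accepted by M but not by N.
No shorter string lies in the difference, and aba is the lexicographically first length-3 string in L(M) \ L(N).

aba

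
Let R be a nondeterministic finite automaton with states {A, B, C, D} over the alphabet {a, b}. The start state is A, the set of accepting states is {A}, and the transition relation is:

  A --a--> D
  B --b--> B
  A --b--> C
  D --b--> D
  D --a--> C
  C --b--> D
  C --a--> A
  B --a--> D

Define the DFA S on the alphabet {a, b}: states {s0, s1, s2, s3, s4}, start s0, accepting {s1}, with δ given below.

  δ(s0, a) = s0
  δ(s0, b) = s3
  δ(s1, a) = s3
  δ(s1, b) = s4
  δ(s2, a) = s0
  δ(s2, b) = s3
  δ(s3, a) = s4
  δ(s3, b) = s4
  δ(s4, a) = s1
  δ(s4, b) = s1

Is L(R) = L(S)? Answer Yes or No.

No

The empty string ε is accepted by R but rejected by S.
So L(R) ≠ L(S).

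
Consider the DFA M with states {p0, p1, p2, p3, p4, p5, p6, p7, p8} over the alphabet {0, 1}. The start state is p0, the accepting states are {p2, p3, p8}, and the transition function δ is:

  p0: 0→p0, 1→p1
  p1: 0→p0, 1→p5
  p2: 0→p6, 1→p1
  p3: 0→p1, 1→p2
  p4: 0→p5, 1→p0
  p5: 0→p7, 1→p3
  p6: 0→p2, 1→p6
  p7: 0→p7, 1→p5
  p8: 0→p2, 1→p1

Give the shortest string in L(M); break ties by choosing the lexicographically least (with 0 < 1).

A breadth-first search from p0 reaches an accepting state first via the path p0 → p1 → p5 → p3 on input 111.
No string of length < 3 is accepted (BFS exhausts all shorter strings without reaching an accepting state), and 111 is the lexicographically least accepting string of length 3.

111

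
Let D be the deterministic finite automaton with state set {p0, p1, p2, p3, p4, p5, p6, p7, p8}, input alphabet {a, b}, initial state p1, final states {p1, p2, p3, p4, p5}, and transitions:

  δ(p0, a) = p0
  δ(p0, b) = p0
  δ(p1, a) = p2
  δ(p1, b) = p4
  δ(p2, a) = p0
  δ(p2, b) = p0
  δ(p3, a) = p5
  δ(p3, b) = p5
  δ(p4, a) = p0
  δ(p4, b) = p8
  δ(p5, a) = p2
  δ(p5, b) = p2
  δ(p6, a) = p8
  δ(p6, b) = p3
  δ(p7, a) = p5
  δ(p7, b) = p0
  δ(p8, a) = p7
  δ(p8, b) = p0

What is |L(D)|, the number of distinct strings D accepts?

6

The useful subgraph on states {p1, p2, p4, p5, p7, p8} is acyclic, so L(D) is finite; the longest accepting path visits 6 useful states, giving maximum string length 5.
Counting accepting paths from p1 by length: 1 of length 0, 2 of length 1, 1 of length 4, 2 of length 5. Total 6.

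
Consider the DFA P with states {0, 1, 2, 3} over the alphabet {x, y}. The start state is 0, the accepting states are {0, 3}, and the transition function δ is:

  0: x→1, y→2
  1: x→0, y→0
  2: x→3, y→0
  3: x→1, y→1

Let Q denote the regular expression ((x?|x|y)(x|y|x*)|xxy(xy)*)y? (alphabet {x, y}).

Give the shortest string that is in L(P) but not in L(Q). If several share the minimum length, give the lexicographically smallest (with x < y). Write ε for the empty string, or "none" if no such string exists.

xxyx

The string xxyx is accepted by P but not by Q.
No shorter string lies in the difference, and xxyx is the lexicographically first length-4 string in L(P) \ L(Q).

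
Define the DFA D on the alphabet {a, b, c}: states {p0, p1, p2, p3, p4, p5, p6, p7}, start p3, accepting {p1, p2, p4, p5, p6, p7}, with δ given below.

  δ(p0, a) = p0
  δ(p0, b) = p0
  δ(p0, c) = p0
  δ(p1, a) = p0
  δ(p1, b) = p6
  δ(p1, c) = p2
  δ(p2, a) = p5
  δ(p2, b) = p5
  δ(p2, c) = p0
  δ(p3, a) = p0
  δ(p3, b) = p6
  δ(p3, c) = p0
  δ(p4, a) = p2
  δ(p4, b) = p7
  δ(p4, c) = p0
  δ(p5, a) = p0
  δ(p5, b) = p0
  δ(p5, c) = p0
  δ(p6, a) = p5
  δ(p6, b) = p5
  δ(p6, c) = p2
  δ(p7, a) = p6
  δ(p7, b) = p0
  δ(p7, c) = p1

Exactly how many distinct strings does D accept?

The useful subgraph on states {p2, p3, p5, p6} is acyclic, so L(D) is finite; the longest accepting path visits 4 useful states, giving maximum string length 3.
Counting accepting paths from p3 by length: 1 of length 1, 3 of length 2, 2 of length 3. Total 6.

6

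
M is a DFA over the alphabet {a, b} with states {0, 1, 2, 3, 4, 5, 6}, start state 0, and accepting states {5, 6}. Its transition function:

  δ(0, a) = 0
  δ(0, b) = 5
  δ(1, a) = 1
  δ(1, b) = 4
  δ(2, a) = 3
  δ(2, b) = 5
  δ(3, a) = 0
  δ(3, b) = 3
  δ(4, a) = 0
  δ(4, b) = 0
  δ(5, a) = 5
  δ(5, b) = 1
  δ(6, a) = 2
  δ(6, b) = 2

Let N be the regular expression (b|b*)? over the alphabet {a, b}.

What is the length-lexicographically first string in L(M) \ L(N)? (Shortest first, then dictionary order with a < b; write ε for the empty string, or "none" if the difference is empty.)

ab

The string ab is accepted by M but not by N.
No shorter string lies in the difference, and ab is the lexicographically first length-2 string in L(M) \ L(N).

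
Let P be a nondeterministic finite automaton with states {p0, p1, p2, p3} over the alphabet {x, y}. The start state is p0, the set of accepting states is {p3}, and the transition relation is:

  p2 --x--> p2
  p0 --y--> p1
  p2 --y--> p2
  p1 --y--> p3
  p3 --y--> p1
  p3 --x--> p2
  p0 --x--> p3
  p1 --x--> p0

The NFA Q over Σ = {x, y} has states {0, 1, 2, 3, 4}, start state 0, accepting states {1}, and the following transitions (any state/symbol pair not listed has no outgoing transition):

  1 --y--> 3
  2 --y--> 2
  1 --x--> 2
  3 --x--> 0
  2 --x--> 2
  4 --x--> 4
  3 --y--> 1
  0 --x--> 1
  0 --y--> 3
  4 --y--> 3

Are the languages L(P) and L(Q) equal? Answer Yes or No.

Yes

Exploring the product automaton P × Q from the start pair (p0, 0), following both machines on each input symbol, reaches 4 state pairs: (p0, 0), (p3, 1), (p1, 3), (p2, 2).
P accepts in {p3} and Q accepts in {1}. In every reachable pair the two components are either both accepting — (p3, 1) — or both non-accepting, so no string is accepted by exactly one of the machines: L(P) \ L(Q) and L(Q) \ L(P) are both empty.
Hence every string is accepted by P iff it is accepted by Q, and the two languages coincide.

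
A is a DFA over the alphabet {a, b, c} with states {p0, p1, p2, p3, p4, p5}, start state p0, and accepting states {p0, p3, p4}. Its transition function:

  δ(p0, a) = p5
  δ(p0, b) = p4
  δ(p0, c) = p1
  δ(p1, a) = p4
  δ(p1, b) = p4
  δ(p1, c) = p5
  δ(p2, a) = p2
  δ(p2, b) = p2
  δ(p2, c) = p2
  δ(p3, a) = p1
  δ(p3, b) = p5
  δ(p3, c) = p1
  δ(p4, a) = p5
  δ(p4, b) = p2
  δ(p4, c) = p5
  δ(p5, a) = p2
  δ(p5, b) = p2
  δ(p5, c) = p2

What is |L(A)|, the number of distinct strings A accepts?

4

The useful subgraph on states {p0, p1, p4} is acyclic, so L(A) is finite; the longest accepting path visits 3 useful states, giving maximum string length 2.
Counting accepting paths from p0 by length: 1 of length 0, 1 of length 1, 2 of length 2. Total 4.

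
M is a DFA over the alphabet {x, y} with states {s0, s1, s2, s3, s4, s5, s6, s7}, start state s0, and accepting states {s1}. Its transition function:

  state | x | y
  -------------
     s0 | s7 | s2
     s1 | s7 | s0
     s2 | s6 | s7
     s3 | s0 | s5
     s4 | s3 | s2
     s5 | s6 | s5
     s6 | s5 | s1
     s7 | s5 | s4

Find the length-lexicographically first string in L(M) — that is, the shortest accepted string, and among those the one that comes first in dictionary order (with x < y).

yxy

A breadth-first search from s0 reaches an accepting state first via the path s0 → s2 → s6 → s1 on input yxy.
No string of length < 3 is accepted (BFS exhausts all shorter strings without reaching an accepting state), and yxy is the lexicographically least accepting string of length 3.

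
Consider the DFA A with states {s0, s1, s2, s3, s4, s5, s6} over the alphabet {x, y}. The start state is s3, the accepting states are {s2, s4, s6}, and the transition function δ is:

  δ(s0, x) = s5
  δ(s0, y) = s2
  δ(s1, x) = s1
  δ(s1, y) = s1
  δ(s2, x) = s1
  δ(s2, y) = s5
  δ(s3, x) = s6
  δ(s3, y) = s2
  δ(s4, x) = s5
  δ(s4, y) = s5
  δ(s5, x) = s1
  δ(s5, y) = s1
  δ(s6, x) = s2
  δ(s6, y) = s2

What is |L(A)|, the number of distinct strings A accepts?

The useful subgraph on states {s2, s3, s6} is acyclic, so L(A) is finite; the longest accepting path visits 3 useful states, giving maximum string length 2.
Counting accepting paths from s3 by length: 2 of length 1, 2 of length 2. Total 4.

4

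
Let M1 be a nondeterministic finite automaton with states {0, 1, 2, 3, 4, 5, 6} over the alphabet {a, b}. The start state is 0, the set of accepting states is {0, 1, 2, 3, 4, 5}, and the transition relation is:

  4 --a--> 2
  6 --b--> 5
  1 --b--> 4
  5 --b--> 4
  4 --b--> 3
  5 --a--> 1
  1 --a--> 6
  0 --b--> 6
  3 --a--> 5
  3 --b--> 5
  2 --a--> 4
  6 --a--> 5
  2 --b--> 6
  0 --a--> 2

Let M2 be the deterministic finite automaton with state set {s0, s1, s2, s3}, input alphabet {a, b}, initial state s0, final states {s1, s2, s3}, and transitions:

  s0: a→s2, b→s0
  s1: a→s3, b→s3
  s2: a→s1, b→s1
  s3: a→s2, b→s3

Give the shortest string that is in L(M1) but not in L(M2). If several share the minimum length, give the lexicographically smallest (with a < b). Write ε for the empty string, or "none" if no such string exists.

ε

The empty string ε is accepted by M1 but not by M2.
Since ε is the unique shortest string, it is the required witness.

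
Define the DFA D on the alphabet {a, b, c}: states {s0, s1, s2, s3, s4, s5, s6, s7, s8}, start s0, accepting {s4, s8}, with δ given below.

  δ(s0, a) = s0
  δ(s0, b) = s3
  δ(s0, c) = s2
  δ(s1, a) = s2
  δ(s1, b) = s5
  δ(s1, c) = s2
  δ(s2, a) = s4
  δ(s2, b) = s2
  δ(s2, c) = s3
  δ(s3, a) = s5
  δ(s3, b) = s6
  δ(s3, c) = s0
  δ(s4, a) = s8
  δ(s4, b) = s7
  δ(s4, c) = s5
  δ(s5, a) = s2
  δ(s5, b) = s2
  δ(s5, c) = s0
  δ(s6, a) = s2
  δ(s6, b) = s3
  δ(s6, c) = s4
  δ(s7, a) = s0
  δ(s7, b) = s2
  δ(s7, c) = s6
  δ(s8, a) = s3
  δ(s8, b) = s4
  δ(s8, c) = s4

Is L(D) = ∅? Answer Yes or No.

The string ca is accepted: the run s0 → s2 → s4 ends in the accepting state s4.
Since at least one string is accepted, L(D) is not empty.

No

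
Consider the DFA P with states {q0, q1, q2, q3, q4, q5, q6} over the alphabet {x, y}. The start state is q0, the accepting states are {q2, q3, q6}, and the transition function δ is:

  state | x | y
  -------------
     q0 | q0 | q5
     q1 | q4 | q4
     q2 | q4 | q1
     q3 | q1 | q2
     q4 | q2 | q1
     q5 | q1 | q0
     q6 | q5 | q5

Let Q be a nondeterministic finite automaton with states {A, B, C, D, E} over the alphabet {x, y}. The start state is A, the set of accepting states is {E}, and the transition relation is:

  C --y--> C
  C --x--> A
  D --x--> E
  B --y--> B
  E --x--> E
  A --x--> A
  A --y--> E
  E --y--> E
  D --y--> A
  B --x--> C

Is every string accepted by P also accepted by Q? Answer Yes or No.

Yes

Exploring the product automaton P × Q from the start pair (q0, A), following both machines on each input symbol, reaches 6 state pairs: (q0, A), (q5, E), (q1, E), (q0, E), (q4, E), (q2, E).
P accepts in {q2, q3, q6} and Q accepts in {E}. The reachable pairs whose P-component is accepting are (q2, E); in each of them the Q-component is accepting too, so the product for L(P) \ L(Q) (P-component accepting, Q-component rejecting) has no reachable accepting pair and the difference is empty.
Hence every string in L(P) is also in L(Q).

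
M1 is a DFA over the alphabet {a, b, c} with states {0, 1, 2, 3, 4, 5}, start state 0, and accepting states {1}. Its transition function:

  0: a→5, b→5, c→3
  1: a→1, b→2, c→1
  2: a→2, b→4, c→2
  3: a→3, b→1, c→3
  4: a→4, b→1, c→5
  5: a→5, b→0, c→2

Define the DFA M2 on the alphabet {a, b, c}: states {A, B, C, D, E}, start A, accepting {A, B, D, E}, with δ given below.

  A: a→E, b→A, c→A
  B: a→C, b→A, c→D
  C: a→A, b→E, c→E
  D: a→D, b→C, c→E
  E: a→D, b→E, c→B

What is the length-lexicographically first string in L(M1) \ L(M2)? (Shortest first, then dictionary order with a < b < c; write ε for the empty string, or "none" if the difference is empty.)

caab

The string caab is accepted by M1 but not by M2.
No shorter string lies in the difference, and caab is the lexicographically first length-4 string in L(M1) \ L(M2).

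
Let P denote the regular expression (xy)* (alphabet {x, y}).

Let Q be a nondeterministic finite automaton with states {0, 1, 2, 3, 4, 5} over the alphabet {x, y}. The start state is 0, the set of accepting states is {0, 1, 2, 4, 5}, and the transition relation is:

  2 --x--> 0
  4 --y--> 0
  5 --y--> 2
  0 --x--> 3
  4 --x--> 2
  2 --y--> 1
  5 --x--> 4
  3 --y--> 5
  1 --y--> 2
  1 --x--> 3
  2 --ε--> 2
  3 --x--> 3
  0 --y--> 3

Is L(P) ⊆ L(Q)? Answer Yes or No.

Yes

Converting the expression P to a DFA (subset construction, then merging equivalent states) gives the minimal DFA with states {p0, p1, p2}, start state p0, accepting states {p0} and transitions p0: x→p1, y→p2; p1: x→p2, y→p0; p2: x→p2, y→p2.
Exploring the product automaton P × Q from the start pair (p0, 0), following both machines on each input symbol, reaches 10 state pairs: (p0, 0), (p1, 3), (p2, 3), (p0, 5), (p2, 5), (p1, 4), (p2, 2), (p2, 4), (p2, 0), (p2, 1).
P accepts in {p0} and Q accepts in {0, 1, 2, 4, 5}. The reachable pairs whose P-component is accepting are (p0, 0), (p0, 5); in each of them the Q-component is accepting too, so the product for L(P) \ L(Q) (P-component accepting, Q-component rejecting) has no reachable accepting pair and the difference is empty.
Hence every string in L(P) is also in L(Q).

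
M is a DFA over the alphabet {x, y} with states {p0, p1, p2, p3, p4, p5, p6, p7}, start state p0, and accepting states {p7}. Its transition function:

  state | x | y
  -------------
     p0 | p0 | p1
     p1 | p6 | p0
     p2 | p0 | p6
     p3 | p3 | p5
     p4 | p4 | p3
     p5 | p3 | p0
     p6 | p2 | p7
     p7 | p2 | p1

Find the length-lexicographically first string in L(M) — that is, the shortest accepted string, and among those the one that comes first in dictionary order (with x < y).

A breadth-first search from p0 reaches an accepting state first via the path p0 → p1 → p6 → p7 on input yxy.
No string of length < 3 is accepted (BFS exhausts all shorter strings without reaching an accepting state), and yxy is the lexicographically least accepting string of length 3.

yxy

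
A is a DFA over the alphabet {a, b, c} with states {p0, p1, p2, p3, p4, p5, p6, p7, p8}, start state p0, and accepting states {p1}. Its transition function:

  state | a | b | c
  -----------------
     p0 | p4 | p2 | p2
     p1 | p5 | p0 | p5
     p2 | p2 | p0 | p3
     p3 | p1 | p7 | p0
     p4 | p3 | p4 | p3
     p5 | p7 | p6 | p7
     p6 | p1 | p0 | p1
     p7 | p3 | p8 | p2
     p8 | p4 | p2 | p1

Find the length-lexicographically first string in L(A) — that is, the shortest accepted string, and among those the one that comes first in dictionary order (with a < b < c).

aaa

A breadth-first search from p0 reaches an accepting state first via the path p0 → p4 → p3 → p1 on input aaa.
No string of length < 3 is accepted (BFS exhausts all shorter strings without reaching an accepting state), and aaa is the lexicographically least accepting string of length 3.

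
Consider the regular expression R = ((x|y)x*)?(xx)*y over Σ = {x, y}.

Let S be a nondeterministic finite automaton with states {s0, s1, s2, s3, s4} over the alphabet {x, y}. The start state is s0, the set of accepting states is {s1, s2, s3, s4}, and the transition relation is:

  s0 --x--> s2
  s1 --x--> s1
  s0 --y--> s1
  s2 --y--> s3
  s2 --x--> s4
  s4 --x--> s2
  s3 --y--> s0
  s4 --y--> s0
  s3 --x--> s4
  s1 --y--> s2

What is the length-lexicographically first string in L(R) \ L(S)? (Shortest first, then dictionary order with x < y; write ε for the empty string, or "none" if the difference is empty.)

The string xxy is accepted by R but not by S.
No shorter string lies in the difference, and xxy is the lexicographically first length-3 string in L(R) \ L(S).

xxy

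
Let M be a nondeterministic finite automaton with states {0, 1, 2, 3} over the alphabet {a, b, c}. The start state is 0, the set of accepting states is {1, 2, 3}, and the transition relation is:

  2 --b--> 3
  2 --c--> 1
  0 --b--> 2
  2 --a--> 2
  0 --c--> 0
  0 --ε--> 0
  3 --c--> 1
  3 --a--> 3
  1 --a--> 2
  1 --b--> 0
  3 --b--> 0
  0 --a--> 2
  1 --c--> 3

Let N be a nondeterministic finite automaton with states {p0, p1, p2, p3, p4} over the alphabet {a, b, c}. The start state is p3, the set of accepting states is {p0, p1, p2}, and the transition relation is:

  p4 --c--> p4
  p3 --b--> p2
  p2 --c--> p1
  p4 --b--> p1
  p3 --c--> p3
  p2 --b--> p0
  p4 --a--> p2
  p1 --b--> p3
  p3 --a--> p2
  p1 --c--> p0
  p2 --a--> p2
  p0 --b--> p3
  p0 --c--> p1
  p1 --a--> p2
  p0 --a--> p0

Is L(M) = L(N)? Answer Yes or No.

Yes

Exploring the product automaton M × N from the start pair (0, p3), following both machines on each input symbol, reaches 4 state pairs: (0, p3), (2, p2), (3, p0), (1, p1).
M accepts in {1, 2, 3} and N accepts in {p0, p1, p2}. In every reachable pair the two components are either both accepting — (2, p2), (3, p0), (1, p1) — or both non-accepting, so no string is accepted by exactly one of the machines: L(M) \ L(N) and L(N) \ L(M) are both empty.
Hence every string is accepted by M iff it is accepted by N, and the two languages coincide.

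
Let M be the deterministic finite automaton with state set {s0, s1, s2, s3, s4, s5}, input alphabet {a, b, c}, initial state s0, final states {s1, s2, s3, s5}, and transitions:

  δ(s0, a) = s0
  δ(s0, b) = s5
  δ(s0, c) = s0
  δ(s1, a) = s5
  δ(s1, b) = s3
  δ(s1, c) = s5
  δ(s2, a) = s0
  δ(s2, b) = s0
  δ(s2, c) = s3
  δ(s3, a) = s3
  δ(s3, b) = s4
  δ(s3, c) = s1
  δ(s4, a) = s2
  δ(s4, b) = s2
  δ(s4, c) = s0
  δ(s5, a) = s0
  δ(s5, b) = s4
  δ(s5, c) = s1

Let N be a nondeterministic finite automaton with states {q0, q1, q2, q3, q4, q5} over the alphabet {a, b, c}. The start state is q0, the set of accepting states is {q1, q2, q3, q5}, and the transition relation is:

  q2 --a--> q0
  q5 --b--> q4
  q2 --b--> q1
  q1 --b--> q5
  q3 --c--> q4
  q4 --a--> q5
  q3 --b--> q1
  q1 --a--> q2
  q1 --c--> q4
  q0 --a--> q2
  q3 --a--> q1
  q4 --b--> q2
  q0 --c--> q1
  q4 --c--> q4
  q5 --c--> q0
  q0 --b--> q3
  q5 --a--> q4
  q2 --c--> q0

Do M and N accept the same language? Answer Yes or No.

The string bc is accepted by M but rejected by N.
So L(M) ≠ L(N).

No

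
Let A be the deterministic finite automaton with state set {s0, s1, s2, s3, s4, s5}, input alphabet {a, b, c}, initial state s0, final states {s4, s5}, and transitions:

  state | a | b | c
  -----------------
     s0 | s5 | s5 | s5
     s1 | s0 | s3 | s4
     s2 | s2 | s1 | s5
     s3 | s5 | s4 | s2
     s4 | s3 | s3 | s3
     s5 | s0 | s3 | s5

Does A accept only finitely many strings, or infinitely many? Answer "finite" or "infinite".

State s0 is reachable from the start and can reach an accepting state, and it lies on the cycle s0 → s5 → s0.
Traversing that cycle any number of times yields accepted strings of unbounded length, so the language is infinite.

infinite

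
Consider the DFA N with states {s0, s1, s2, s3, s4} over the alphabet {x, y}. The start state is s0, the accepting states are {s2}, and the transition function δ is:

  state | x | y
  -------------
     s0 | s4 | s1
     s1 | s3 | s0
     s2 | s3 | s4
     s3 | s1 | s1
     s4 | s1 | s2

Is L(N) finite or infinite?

State s0 is reachable from the start and can reach an accepting state, and it lies on the cycle s0 → s1 → s0.
Traversing that cycle any number of times yields accepted strings of unbounded length, so the language is infinite.

infinite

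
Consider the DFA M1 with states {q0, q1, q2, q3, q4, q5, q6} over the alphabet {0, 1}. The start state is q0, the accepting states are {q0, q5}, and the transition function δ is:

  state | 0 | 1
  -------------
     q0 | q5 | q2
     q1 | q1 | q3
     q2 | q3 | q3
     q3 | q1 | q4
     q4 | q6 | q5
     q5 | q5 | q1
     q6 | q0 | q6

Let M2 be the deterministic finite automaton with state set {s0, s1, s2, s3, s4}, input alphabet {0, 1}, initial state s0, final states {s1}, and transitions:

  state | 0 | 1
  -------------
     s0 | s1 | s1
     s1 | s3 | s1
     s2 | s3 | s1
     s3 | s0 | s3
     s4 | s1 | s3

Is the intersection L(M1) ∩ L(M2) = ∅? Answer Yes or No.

No

The string 0 is accepted by both M1 and M2.
Hence L(M1) ∩ L(M2) ≠ ∅.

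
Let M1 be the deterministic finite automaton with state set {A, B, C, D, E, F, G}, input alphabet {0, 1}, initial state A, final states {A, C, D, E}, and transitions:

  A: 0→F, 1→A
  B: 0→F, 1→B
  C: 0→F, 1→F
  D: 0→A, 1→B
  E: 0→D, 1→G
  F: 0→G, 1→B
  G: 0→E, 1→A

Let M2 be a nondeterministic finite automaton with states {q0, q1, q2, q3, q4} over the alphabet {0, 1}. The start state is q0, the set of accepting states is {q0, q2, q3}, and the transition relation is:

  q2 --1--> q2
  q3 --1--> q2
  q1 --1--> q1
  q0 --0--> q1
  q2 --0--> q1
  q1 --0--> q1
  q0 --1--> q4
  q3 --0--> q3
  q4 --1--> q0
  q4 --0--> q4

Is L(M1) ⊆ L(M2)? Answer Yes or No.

No

The string 1 is in L(M1) but not in L(M2).
So L(M1) ⊄ L(M2).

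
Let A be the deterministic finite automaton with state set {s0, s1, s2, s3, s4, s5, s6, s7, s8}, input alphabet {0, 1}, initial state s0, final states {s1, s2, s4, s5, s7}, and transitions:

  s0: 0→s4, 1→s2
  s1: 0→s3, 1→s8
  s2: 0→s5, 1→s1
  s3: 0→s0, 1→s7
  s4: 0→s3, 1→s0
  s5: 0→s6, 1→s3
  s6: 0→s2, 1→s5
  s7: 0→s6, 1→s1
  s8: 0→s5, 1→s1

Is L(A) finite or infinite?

infinite

State s1 is reachable from the start and can reach an accepting state, and it lies on the cycle s1 → s8 → s1.
Traversing that cycle any number of times yields accepted strings of unbounded length, so the language is infinite.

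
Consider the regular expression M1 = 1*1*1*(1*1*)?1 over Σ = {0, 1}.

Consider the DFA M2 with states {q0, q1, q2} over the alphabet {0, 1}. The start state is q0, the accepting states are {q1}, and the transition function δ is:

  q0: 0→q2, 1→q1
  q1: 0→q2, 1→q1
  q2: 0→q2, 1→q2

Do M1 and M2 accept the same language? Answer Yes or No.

Yes

Converting the expression M1 to a DFA (subset construction, then merging equivalent states) gives the minimal DFA with states {r0, r1, r2}, start state r0, accepting states {r2} and transitions r0: 0→r1, 1→r2; r1: 0→r1, 1→r1; r2: 0→r1, 1→r2.
Exploring the product automaton M1 × M2 from the start pair (r0, q0), following both machines on each input symbol, reaches 3 state pairs: (r0, q0), (r1, q2), (r2, q1).
M1 accepts in {r2} and M2 accepts in {q1}. In every reachable pair the two components are either both accepting — (r2, q1) — or both non-accepting, so no string is accepted by exactly one of the machines: L(M1) \ L(M2) and L(M2) \ L(M1) are both empty.
Hence every string is accepted by M1 iff it is accepted by M2, and the two languages coincide.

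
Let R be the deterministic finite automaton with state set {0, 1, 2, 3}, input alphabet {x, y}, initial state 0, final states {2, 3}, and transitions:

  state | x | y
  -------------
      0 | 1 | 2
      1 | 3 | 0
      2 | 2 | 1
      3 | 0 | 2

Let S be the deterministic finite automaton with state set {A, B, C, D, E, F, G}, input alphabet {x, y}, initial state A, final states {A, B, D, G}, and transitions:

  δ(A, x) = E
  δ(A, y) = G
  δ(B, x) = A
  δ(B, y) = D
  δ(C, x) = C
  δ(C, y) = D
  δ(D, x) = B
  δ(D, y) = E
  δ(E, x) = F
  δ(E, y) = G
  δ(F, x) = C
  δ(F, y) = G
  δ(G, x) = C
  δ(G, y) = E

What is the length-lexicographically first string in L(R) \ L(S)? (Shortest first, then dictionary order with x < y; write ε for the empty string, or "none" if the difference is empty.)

The string xx is accepted by R but not by S.
No shorter string lies in the difference, and xx is the lexicographically first length-2 string in L(R) \ L(S).

xx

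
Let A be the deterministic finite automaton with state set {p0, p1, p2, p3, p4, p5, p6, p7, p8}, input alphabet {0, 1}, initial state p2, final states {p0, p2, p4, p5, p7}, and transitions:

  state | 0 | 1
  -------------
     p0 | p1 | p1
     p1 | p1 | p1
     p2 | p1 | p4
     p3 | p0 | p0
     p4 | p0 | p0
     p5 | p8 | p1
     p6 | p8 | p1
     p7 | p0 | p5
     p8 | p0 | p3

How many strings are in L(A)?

4

The useful subgraph on states {p0, p2, p4} is acyclic, so L(A) is finite; the longest accepting path visits 3 useful states, giving maximum string length 2.
Counting accepting paths from p2 by length: 1 of length 0, 1 of length 1, 2 of length 2. Total 4.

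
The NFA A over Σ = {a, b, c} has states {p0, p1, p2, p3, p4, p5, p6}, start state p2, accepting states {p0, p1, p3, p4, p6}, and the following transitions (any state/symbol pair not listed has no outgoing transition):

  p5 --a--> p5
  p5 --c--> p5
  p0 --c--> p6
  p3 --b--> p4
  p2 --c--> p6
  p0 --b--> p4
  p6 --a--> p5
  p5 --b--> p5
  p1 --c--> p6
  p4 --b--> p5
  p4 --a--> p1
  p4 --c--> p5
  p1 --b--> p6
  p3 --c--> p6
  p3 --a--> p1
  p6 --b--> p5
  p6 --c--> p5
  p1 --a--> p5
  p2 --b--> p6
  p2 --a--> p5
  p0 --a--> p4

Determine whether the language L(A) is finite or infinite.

The useful states (reachable from p2 and able to reach an accepting state) are {p2, p6}.
Restricted to these states the transition graph has no cycle, so every accepting path has bounded length and L is finite.

finite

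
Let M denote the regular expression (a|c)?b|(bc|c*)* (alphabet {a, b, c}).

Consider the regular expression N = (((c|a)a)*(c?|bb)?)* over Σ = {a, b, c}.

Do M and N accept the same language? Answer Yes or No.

The string b is accepted by M but rejected by N.
So L(M) ≠ L(N).

No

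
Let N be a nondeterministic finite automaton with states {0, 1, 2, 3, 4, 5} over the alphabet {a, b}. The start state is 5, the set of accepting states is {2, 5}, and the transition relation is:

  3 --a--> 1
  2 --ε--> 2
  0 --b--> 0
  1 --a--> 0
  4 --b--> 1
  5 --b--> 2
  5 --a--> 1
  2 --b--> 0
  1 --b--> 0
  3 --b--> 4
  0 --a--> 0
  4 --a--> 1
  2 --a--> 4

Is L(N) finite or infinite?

The useful states (reachable from 5 and able to reach an accepting state) are {2, 5}.
Restricted to these states the transition graph has no cycle, so every accepting path has bounded length and L is finite.

finite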